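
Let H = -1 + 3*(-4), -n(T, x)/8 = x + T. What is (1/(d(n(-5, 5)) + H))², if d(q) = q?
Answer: 1/169 ≈ 0.0059172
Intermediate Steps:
n(T, x) = -8*T - 8*x (n(T, x) = -8*(x + T) = -8*(T + x) = -8*T - 8*x)
H = -13 (H = -1 - 12 = -13)
(1/(d(n(-5, 5)) + H))² = (1/((-8*(-5) - 8*5) - 13))² = (1/((40 - 40) - 13))² = (1/(0 - 13))² = (1/(-13))² = (-1/13)² = 1/169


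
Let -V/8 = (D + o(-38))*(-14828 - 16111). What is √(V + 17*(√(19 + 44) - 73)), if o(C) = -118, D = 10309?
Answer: √(2522393551 + 51*√7) ≈ 50223.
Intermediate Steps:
V = 2522394792 (V = -8*(10309 - 118)*(-14828 - 16111) = -81528*(-30939) = -8*(-315299349) = 2522394792)
√(V + 17*(√(19 + 44) - 73)) = √(2522394792 + 17*(√(19 + 44) - 73)) = √(2522394792 + 17*(√63 - 73)) = √(2522394792 + 17*(3*√7 - 73)) = √(2522394792 + 17*(-73 + 3*√7)) = √(2522394792 + (-1241 + 51*√7)) = √(2522393551 + 51*√7)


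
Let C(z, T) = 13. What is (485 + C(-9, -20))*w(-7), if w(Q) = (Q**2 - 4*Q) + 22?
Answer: 49302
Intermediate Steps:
w(Q) = 22 + Q**2 - 4*Q
(485 + C(-9, -20))*w(-7) = (485 + 13)*(22 + (-7)**2 - 4*(-7)) = 498*(22 + 49 + 28) = 498*99 = 49302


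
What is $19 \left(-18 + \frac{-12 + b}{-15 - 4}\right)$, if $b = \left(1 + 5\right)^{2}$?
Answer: $-366$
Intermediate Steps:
$b = 36$ ($b = 6^{2} = 36$)
$19 \left(-18 + \frac{-12 + b}{-15 - 4}\right) = 19 \left(-18 + \frac{-12 + 36}{-15 - 4}\right) = 19 \left(-18 + \frac{24}{-19}\right) = 19 \left(-18 + 24 \left(- \frac{1}{19}\right)\right) = 19 \left(-18 - \frac{24}{19}\right) = 19 \left(- \frac{366}{19}\right) = -366$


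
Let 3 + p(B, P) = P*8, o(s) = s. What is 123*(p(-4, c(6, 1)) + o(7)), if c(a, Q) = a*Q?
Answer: 6396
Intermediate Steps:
c(a, Q) = Q*a
p(B, P) = -3 + 8*P (p(B, P) = -3 + P*8 = -3 + 8*P)
123*(p(-4, c(6, 1)) + o(7)) = 123*((-3 + 8*(1*6)) + 7) = 123*((-3 + 8*6) + 7) = 123*((-3 + 48) + 7) = 123*(45 + 7) = 123*52 = 6396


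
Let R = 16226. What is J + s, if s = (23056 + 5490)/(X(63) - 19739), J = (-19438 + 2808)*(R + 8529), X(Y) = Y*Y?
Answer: -3246062514523/7885 ≈ -4.1168e+8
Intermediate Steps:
X(Y) = Y²
J = -411675650 (J = (-19438 + 2808)*(16226 + 8529) = -16630*24755 = -411675650)
s = -14273/7885 (s = (23056 + 5490)/(63² - 19739) = 28546/(3969 - 19739) = 28546/(-15770) = 28546*(-1/15770) = -14273/7885 ≈ -1.8101)
J + s = -411675650 - 14273/7885 = -3246062514523/7885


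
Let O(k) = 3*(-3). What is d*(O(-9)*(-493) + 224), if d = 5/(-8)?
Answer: -23305/8 ≈ -2913.1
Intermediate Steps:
O(k) = -9
d = -5/8 (d = 5*(-⅛) = -5/8 ≈ -0.62500)
d*(O(-9)*(-493) + 224) = -5*(-9*(-493) + 224)/8 = -5*(4437 + 224)/8 = -5/8*4661 = -23305/8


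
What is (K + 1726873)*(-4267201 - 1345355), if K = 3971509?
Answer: -31982488084392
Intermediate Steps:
(K + 1726873)*(-4267201 - 1345355) = (3971509 + 1726873)*(-4267201 - 1345355) = 5698382*(-5612556) = -31982488084392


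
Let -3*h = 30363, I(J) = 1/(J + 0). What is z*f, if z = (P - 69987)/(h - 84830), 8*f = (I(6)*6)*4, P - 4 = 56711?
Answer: 6636/94951 ≈ 0.069889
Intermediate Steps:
P = 56715 (P = 4 + 56711 = 56715)
I(J) = 1/J
h = -10121 (h = -1/3*30363 = -10121)
f = 1/2 (f = ((6/6)*4)/8 = (((1/6)*6)*4)/8 = (1*4)/8 = (1/8)*4 = 1/2 ≈ 0.50000)
z = 13272/94951 (z = (56715 - 69987)/(-10121 - 84830) = -13272/(-94951) = -13272*(-1/94951) = 13272/94951 ≈ 0.13978)
z*f = (13272/94951)*(1/2) = 6636/94951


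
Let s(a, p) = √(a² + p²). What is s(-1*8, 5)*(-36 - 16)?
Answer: -52*√89 ≈ -490.57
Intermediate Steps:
s(-1*8, 5)*(-36 - 16) = √((-1*8)² + 5²)*(-36 - 16) = √((-8)² + 25)*(-52) = √(64 + 25)*(-52) = √89*(-52) = -52*√89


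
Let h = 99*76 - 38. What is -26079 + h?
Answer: -18593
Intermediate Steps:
h = 7486 (h = 7524 - 38 = 7486)
-26079 + h = -26079 + 7486 = -18593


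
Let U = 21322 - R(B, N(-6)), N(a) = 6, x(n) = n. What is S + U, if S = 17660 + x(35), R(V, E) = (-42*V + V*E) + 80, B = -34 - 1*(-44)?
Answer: 39297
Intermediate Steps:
B = 10 (B = -34 + 44 = 10)
R(V, E) = 80 - 42*V + E*V (R(V, E) = (-42*V + E*V) + 80 = 80 - 42*V + E*V)
U = 21602 (U = 21322 - (80 - 42*10 + 6*10) = 21322 - (80 - 420 + 60) = 21322 - 1*(-280) = 21322 + 280 = 21602)
S = 17695 (S = 17660 + 35 = 17695)
S + U = 17695 + 21602 = 39297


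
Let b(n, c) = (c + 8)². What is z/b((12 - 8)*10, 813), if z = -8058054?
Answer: -8058054/674041 ≈ -11.955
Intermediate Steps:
b(n, c) = (8 + c)²
z/b((12 - 8)*10, 813) = -8058054/(8 + 813)² = -8058054/(821²) = -8058054/674041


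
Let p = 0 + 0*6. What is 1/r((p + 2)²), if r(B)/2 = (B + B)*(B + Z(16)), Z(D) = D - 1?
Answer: 1/304 ≈ 0.0032895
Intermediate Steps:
Z(D) = -1 + D
p = 0 (p = 0 + 0 = 0)
r(B) = 4*B*(15 + B) (r(B) = 2*((B + B)*(B + (-1 + 16))) = 2*((2*B)*(B + 15)) = 2*((2*B)*(15 + B)) = 2*(2*B*(15 + B)) = 4*B*(15 + B))
1/r((p + 2)²) = 1/(4*(0 + 2)²*(15 + (0 + 2)²)) = 1/(4*2²*(15 + 2²)) = 1/(4*4*(15 + 4)) = 1/(4*4*19) = 1/304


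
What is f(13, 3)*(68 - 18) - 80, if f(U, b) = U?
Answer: 570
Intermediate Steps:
f(13, 3)*(68 - 18) - 80 = 13*(68 - 18) - 80 = 13*50 - 80 = 650 - 80 = 570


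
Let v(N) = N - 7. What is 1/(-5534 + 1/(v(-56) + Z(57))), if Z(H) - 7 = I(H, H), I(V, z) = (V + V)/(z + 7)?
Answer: -1735/9601522 ≈ -0.00018070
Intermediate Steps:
I(V, z) = 2*V/(7 + z) (I(V, z) = (2*V)/(7 + z) = 2*V/(7 + z))
v(N) = -7 + N
Z(H) = 7 + 2*H/(7 + H)
1/(-5534 + 1/(v(-56) + Z(57))) = 1/(-5534 + 1/((-7 - 56) + (49 + 9*57)/(7 + 57))) = 1/(-5534 + 1/(-63 + (49 + 513)/64)) = 1/(-5534 + 1/(-63 + (1/64)*562)) = 1/(-5534 + 1/(-63 + 281/32)) = 1/(-5534 + 1/(-1735/32)) = 1/(-5534 - 32/1735) = 1/(-9601522/1735) = -1735/9601522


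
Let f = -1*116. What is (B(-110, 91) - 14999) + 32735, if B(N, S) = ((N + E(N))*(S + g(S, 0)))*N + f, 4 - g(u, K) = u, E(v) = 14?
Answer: 59860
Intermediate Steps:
g(u, K) = 4 - u
f = -116
B(N, S) = -116 + N*(56 + 4*N) (B(N, S) = ((N + 14)*(S + (4 - S)))*N - 116 = ((14 + N)*4)*N - 116 = (56 + 4*N)*N - 116 = N*(56 + 4*N) - 116 = -116 + N*(56 + 4*N))
(B(-110, 91) - 14999) + 32735 = ((-116 + 4*(-110)² + 56*(-110)) - 14999) + 32735 = ((-116 + 4*12100 - 6160) - 14999) + 32735 = ((-116 + 48400 - 6160) - 14999) + 32735 = (42124 - 14999) + 32735 = 27125 + 32735 = 59860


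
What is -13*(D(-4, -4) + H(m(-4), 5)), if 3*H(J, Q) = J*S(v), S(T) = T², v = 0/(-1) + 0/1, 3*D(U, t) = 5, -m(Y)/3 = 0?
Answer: -65/3 ≈ -21.667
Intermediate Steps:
m(Y) = 0 (m(Y) = -3*0 = 0)
D(U, t) = 5/3 (D(U, t) = (⅓)*5 = 5/3)
v = 0 (v = 0*(-1) + 0*1 = 0 + 0 = 0)
H(J, Q) = 0 (H(J, Q) = (J*0²)/3 = (J*0)/3 = (⅓)*0 = 0)
-13*(D(-4, -4) + H(m(-4), 5)) = -13*(5/3 + 0) = -13*5/3 = -65/3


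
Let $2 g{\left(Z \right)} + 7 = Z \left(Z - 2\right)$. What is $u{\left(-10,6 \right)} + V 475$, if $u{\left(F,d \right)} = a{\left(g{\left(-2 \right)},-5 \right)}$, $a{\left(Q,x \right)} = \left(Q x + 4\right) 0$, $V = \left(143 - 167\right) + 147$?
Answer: $58425$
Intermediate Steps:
$V = 123$ ($V = -24 + 147 = 123$)
$g{\left(Z \right)} = - \frac{7}{2} + \frac{Z \left(-2 + Z\right)}{2}$ ($g{\left(Z \right)} = - \frac{7}{2} + \frac{Z \left(Z - 2\right)}{2} = - \frac{7}{2} + \frac{Z \left(-2 + Z\right)}{2}$)
$a{\left(Q,x \right)} = 0$ ($a{\left(Q,x \right)} = \left(4 + Q x\right) 0 = 0$)
$u{\left(F,d \right)} = 0$
$u{\left(-10,6 \right)} + V 475 = 0 + 123 \cdot 475 = 0 + 58425 = 58425$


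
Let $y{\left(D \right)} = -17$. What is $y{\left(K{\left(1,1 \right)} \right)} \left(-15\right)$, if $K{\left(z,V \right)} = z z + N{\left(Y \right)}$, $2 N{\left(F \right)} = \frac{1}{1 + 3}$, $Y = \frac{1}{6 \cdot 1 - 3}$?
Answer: $255$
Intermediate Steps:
$Y = \frac{1}{3}$ ($Y = \frac{1}{6 - 3} = \frac{1}{3} \approx 0.33333$)
$N{\left(F \right)} = \frac{1}{8}$ ($N{\left(F \right)} = \frac{1}{2 \left(1 + 3\right)} = \frac{1}{2 \cdot 4} = \frac{1}{2} \cdot \frac{1}{4} = \frac{1}{8}$)
$K{\left(z,V \right)} = \frac{1}{8} + z^{2}$ ($K{\left(z,V \right)} = z z + \frac{1}{8} = z^{2} + \frac{1}{8} = \frac{1}{8} + z^{2}$)
$y{\left(K{\left(1,1 \right)} \right)} \left(-15\right) = \left(-17\right) \left(-15\right) = 255$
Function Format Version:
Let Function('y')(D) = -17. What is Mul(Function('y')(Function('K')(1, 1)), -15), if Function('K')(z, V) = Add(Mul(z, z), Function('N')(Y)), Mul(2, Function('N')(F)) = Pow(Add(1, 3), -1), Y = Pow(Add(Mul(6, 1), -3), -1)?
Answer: 255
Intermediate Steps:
Y = Rational(1, 3) (Y = Pow(Add(6, -3), -1) = Pow(3, -1) = Rational(1, 3) ≈ 0.33333)
Function('N')(F) = Rational(1, 8) (Function('N')(F) = Mul(Rational(1, 2), Pow(Add(1, 3), -1)) = Mul(Rational(1, 2), Pow(4, -1)) = Mul(Rational(1, 2), Rational(1, 4)) = Rational(1, 8))
Function('K')(z, V) = Add(Rational(1, 8), Pow(z, 2)) (Function('K')(z, V) = Add(Mul(z, z), Rational(1, 8)) = Add(Pow(z, 2), Rational(1, 8)) = Add(Rational(1, 8), Pow(z, 2)))
Mul(Function('y')(Function('K')(1, 1)), -15) = Mul(-17, -15) = 255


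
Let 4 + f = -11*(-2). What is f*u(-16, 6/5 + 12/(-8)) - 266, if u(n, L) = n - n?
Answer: -266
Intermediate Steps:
u(n, L) = 0
f = 18 (f = -4 - 11*(-2) = -4 + 22 = 18)
f*u(-16, 6/5 + 12/(-8)) - 266 = 18*0 - 266 = 0 - 266 = -266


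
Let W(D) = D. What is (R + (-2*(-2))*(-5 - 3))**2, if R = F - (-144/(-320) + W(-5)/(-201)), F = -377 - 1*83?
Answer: 3919406103001/16160400 ≈ 2.4253e+5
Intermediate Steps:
F = -460 (F = -377 - 83 = -460)
R = -1851109/4020 (R = -460 - (-144/(-320) - 5/(-201)) = -460 - (-144*(-1/320) - 5*(-1/201)) = -460 - (9/20 + 5/201) = -460 - 1*1909/4020 = -460 - 1909/4020 = -1851109/4020 ≈ -460.47)
(R + (-2*(-2))*(-5 - 3))**2 = (-1851109/4020 + (-2*(-2))*(-5 - 3))**2 = (-1851109/4020 + 4*(-8))**2 = (-1851109/4020 - 32)**2 = (-1979749/4020)**2 = 3919406103001/16160400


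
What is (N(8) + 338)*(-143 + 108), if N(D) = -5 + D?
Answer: -11935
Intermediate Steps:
(N(8) + 338)*(-143 + 108) = ((-5 + 8) + 338)*(-143 + 108) = (3 + 338)*(-35) = 341*(-35) = -11935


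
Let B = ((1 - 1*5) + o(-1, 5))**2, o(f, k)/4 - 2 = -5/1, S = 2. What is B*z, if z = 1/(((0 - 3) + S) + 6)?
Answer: 256/5 ≈ 51.200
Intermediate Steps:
o(f, k) = -12 (o(f, k) = 8 + 4*(-5/1) = 8 + 4*(-5*1) = 8 + 4*(-5) = 8 - 20 = -12)
B = 256 (B = ((1 - 1*5) - 12)**2 = ((1 - 5) - 12)**2 = (-4 - 12)**2 = (-16)**2 = 256)
z = 1/5 (z = 1/(((0 - 3) + 2) + 6) = 1/((-3 + 2) + 6) = 1/(-1 + 6) = 1/5 ≈ 0.20000)
B*z = 256*(1/5) = 256/5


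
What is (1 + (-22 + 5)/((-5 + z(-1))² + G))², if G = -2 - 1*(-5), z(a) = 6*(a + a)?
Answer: 75625/85264 ≈ 0.88695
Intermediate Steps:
z(a) = 12*a (z(a) = 6*(2*a) = 12*a)
G = 3 (G = -2 + 5 = 3)
(1 + (-22 + 5)/((-5 + z(-1))² + G))² = (1 + (-22 + 5)/((-5 + 12*(-1))² + 3))² = (1 - 17/((-5 - 12)² + 3))² = (1 - 17/((-17)² + 3))² = (1 - 17/(289 + 3))² = (1 - 17/292)² = (275/292)² = 75625/85264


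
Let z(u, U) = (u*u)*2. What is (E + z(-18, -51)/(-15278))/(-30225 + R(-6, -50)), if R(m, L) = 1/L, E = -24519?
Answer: 9365048250/11544446389 ≈ 0.81122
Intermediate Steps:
z(u, U) = 2*u² (z(u, U) = u²*2 = 2*u²)
(E + z(-18, -51)/(-15278))/(-30225 + R(-6, -50)) = (-24519 + (2*(-18)²)/(-15278))/(-30225 + 1/(-50)) = (-24519 + (2*324)*(-1/15278))/(-30225 - 1/50) = (-24519 + 648*(-1/15278))/(-1511251/50) = (-24519 - 324/7639)*(-50/1511251) = -187300965/7639*(-50/1511251) = 9365048250/11544446389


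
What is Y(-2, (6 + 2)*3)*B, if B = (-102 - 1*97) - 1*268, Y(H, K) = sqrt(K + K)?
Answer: -1868*sqrt(3) ≈ -3235.5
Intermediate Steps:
Y(H, K) = sqrt(2)*sqrt(K) (Y(H, K) = sqrt(2*K) = sqrt(2)*sqrt(K))
B = -467 (B = (-102 - 97) - 268 = -199 - 268 = -467)
Y(-2, (6 + 2)*3)*B = (sqrt(2)*sqrt((6 + 2)*3))*(-467) = (sqrt(2)*sqrt(8*3))*(-467) = (sqrt(2)*sqrt(24))*(-467) = (sqrt(2)*(2*sqrt(6)))*(-467) = (4*sqrt(3))*(-467) = -1868*sqrt(3)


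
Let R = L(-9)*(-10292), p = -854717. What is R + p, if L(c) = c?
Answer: -762089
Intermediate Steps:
R = 92628 (R = -9*(-10292) = 92628)
R + p = 92628 - 854717 = -762089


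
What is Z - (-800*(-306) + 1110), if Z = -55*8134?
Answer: -693280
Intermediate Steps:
Z = -447370
Z - (-800*(-306) + 1110) = -447370 - (-800*(-306) + 1110) = -447370 - (244800 + 1110) = -447370 - 1*245910 = -447370 - 245910 = -693280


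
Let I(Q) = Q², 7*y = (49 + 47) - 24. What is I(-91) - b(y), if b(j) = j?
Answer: 57895/7 ≈ 8270.7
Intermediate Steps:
y = 72/7 (y = ((49 + 47) - 24)/7 = (96 - 24)/7 = (⅐)*72 = 72/7 ≈ 10.286)
I(-91) - b(y) = (-91)² - 1*72/7 = 8281 - 72/7 = 57895/7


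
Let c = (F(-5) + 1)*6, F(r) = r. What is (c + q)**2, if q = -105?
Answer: 16641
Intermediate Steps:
c = -24 (c = (-5 + 1)*6 = -4*6 = -24)
(c + q)**2 = (-24 - 105)**2 = (-129)**2 = 16641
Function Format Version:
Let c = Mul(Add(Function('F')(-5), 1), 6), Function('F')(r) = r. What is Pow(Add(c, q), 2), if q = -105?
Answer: 16641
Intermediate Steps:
c = -24 (c = Mul(Add(-5, 1), 6) = Mul(-4, 6) = -24)
Pow(Add(c, q), 2) = Pow(Add(-24, -105), 2) = Pow(-129, 2) = 16641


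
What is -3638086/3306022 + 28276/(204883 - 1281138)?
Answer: -2004494663001/1779061353805 ≈ -1.1267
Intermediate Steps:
-3638086/3306022 + 28276/(204883 - 1281138) = -3638086*1/3306022 + 28276/(-1076255) = -1819043/1653011 + 28276*(-1/1076255) = -1819043/1653011 - 28276/1076255 = -2004494663001/1779061353805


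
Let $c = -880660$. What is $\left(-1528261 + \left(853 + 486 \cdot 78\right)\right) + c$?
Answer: $-2370160$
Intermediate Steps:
$\left(-1528261 + \left(853 + 486 \cdot 78\right)\right) + c = \left(-1528261 + \left(853 + 486 \cdot 78\right)\right) - 880660 = \left(-1528261 + \left(853 + 37908\right)\right) - 880660 = \left(-1528261 + 38761\right) - 880660 = -1489500 - 880660 = -2370160$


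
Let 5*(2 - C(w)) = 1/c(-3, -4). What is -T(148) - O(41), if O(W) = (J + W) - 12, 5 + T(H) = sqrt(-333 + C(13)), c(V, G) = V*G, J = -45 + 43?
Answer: -22 - I*sqrt(297915)/30 ≈ -22.0 - 18.194*I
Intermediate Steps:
J = -2
c(V, G) = G*V
C(w) = 119/60 (C(w) = 2 - 1/(5*((-4*(-3)))) = 2 - 1/5/12 = 2 - 1/5*1/12 = 2 - 1/60 = 119/60)
T(H) = -5 + I*sqrt(297915)/30 (T(H) = -5 + sqrt(-333 + 119/60) = -5 + sqrt(-19861/60) = -5 + I*sqrt(297915)/30)
O(W) = -14 + W (O(W) = (-2 + W) - 12 = -14 + W)
-T(148) - O(41) = -(-5 + I*sqrt(297915)/30) - (-14 + 41) = (5 - I*sqrt(297915)/30) - 1*27 = (5 - I*sqrt(297915)/30) - 27 = -22 - I*sqrt(297915)/30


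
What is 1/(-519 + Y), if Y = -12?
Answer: -1/531 ≈ -0.0018832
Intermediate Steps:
1/(-519 + Y) = 1/(-519 - 12) = 1/(-531) = -1/531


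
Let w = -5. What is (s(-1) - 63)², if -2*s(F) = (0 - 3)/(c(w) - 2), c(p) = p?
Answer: 783225/196 ≈ 3996.0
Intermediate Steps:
s(F) = -3/14 (s(F) = -(0 - 3)/(2*(-5 - 2)) = -(-3)/(2*(-7)) = -(-3)*(-1)/(2*7) = -½*3/7 = -3/14)
(s(-1) - 63)² = (-3/14 - 63)² = (-885/14)² = 783225/196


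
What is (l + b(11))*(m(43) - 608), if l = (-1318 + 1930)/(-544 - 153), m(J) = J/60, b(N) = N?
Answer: -3024271/492 ≈ -6146.9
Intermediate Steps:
m(J) = J/60 (m(J) = J*(1/60) = J/60)
l = -36/41 (l = 612/(-697) = 612*(-1/697) = -36/41 ≈ -0.87805)
(l + b(11))*(m(43) - 608) = (-36/41 + 11)*((1/60)*43 - 608) = 415*(43/60 - 608)/41 = (415/41)*(-36437/60) = -3024271/492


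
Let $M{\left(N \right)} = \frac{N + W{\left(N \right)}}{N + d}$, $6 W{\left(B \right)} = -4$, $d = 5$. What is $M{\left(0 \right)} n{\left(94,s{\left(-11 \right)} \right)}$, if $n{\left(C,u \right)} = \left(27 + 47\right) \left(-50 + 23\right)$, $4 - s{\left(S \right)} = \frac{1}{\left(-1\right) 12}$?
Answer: $\frac{1332}{5} \approx 266.4$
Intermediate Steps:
$s{\left(S \right)} = \frac{49}{12}$ ($s{\left(S \right)} = 4 - \frac{1}{\left(-1\right) 12} = 4 - \frac{1}{-12} = 4 - - \frac{1}{12} = 4 + \frac{1}{12} = \frac{49}{12}$)
$W{\left(B \right)} = - \frac{2}{3}$ ($W{\left(B \right)} = \frac{1}{6} \left(-4\right) = - \frac{2}{3}$)
$M{\left(N \right)} = \frac{- \frac{2}{3} + N}{5 + N}$ ($M{\left(N \right)} = \frac{N - \frac{2}{3}}{N + 5} = \frac{- \frac{2}{3} + N}{5 + N}$)
$n{\left(C,u \right)} = -1998$ ($n{\left(C,u \right)} = 74 \left(-27\right) = -1998$)
$M{\left(0 \right)} n{\left(94,s{\left(-11 \right)} \right)} = \frac{- \frac{2}{3} + 0}{5 + 0} \left(-1998\right) = \frac{1}{5} \left(- \frac{2}{3}\right) \left(-1998\right) = \left(- \frac{2}{15}\right) \left(-1998\right) = \frac{1332}{5}$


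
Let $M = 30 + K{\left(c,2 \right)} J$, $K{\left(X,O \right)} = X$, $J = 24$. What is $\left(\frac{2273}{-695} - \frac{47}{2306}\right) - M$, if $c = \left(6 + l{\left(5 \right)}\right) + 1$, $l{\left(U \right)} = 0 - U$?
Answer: $- \frac{130282463}{1602670} \approx -81.291$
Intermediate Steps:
$l{\left(U \right)} = - U$
$c = 2$ ($c = \left(6 - 5\right) + 1 = 1 + 1 = 2$)
$M = 78$ ($M = 30 + 2 \cdot 24 = 30 + 48 = 78$)
$\left(\frac{2273}{-695} - \frac{47}{2306}\right) - M = \left(\frac{2273}{-695} - \frac{47}{2306}\right) - 78 = \left(2273 \left(- \frac{1}{695}\right) - \frac{47}{2306}\right) - 78 = \left(- \frac{2273}{695} - \frac{47}{2306}\right) - 78 = - \frac{5274203}{1602670} - 78 = - \frac{130282463}{1602670}$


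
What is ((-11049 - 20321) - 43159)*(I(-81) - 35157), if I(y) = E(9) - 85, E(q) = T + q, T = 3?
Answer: 2625656670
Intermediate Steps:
E(q) = 3 + q
I(y) = -73 (I(y) = (3 + 9) - 85 = 12 - 85 = -73)
((-11049 - 20321) - 43159)*(I(-81) - 35157) = ((-11049 - 20321) - 43159)*(-73 - 35157) = (-31370 - 43159)*(-35230) = -74529*(-35230) = 2625656670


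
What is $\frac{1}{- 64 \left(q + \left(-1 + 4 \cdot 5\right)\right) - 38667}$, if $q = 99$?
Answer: $- \frac{1}{46219} \approx -2.1636 \cdot 10^{-5}$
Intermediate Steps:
$\frac{1}{- 64 \left(q + \left(-1 + 4 \cdot 5\right)\right) - 38667} = \frac{1}{- 64 \left(99 + \left(-1 + 4 \cdot 5\right)\right) - 38667} = \frac{1}{- 64 \left(99 + \left(-1 + 20\right)\right) - 38667} = \frac{1}{- 64 \left(99 + 19\right) - 38667} = \frac{1}{\left(-64\right) 118 - 38667} = \frac{1}{-7552 - 38667} = \frac{1}{-46219} = - \frac{1}{46219}$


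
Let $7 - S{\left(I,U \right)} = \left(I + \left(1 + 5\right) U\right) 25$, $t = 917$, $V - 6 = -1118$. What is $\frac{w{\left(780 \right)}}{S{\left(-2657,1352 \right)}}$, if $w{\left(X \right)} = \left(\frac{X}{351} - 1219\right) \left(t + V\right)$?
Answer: $- \frac{711815}{409104} \approx -1.7399$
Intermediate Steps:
$V = -1112$ ($V = 6 - 1118 = -1112$)
$S{\left(I,U \right)} = 7 - 150 U - 25 I$ ($S{\left(I,U \right)} = 7 - \left(I + \left(1 + 5\right) U\right) 25 = 7 - \left(I + 6 U\right) 25 = 7 - \left(25 I + 150 U\right) = 7 - 150 U - 25 I$)
$w{\left(X \right)} = 237705 - \frac{5 X}{9}$ ($w{\left(X \right)} = \left(\frac{X}{351} - 1219\right) \left(917 - 1112\right) = \left(X \frac{1}{351} - 1219\right) \left(-195\right) = \left(\frac{X}{351} - 1219\right) \left(-195\right) = \left(-1219 + \frac{X}{351}\right) \left(-195\right) = 237705 - \frac{5 X}{9}$)
$\frac{w{\left(780 \right)}}{S{\left(-2657,1352 \right)}} = \frac{237705 - \frac{1300}{3}}{7 - 202800 - -66425} = \frac{237705 - \frac{1300}{3}}{7 - 202800 + 66425} = \frac{711815}{3 \left(-136368\right)} = \frac{711815}{3} \left(- \frac{1}{136368}\right) = - \frac{711815}{409104}$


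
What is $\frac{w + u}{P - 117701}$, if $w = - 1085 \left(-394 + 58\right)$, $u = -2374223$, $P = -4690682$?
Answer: $\frac{2009663}{4808383} \approx 0.41795$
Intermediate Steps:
$w = 364560$ ($w = \left(-1085\right) \left(-336\right) = 364560$)
$\frac{w + u}{P - 117701} = \frac{364560 - 2374223}{-4690682 - 117701} = - \frac{2009663}{-4808383} = \left(-2009663\right) \left(- \frac{1}{4808383}\right) = \frac{2009663}{4808383}$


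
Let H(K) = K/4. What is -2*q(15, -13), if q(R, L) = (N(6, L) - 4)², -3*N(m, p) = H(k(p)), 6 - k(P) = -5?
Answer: -3481/72 ≈ -48.347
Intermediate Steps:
k(P) = 11 (k(P) = 6 - 1*(-5) = 6 + 5 = 11)
H(K) = K/4 (H(K) = K*(¼) = K/4)
N(m, p) = -11/12
q(R, L) = 3481/144 (q(R, L) = (-11/12 - 4)² = (-59/12)² = 3481/144)
-2*q(15, -13) = -2*3481/144 = -3481/72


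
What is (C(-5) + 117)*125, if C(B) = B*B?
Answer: 17750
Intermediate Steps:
C(B) = B²
(C(-5) + 117)*125 = ((-5)² + 117)*125 = (25 + 117)*125 = 142*125 = 17750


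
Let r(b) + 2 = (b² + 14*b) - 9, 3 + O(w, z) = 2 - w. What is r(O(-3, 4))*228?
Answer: 4788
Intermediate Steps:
O(w, z) = -1 - w (O(w, z) = -3 + (2 - w) = -1 - w)
r(b) = -11 + b² + 14*b (r(b) = -2 + ((b² + 14*b) - 9) = -2 + (-9 + b² + 14*b) = -11 + b² + 14*b)
r(O(-3, 4))*228 = (-11 + (-1 - 1*(-3))² + 14*(-1 - 1*(-3)))*228 = (-11 + (-1 + 3)² + 14*(-1 + 3))*228 = (-11 + 2² + 14*2)*228 = (-11 + 4 + 28)*228 = 21*228 = 4788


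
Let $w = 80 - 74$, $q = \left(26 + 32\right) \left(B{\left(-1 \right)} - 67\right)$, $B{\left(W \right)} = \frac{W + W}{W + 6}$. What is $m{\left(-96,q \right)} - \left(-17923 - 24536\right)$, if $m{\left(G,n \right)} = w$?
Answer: $42465$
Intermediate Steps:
$B{\left(W \right)} = \frac{2 W}{6 + W}$
$q = - \frac{19546}{5}$ ($q = \left(26 + 32\right) \left(2 \left(-1\right) \frac{1}{6 - 1} - 67\right) = 58 \left(2 \left(-1\right) \frac{1}{5} - 67\right) = 58 \left(- \frac{2}{5} - 67\right) = 58 \left(- \frac{337}{5}\right) = - \frac{19546}{5} \approx -3909.2$)
$w = 6$
$m{\left(G,n \right)} = 6$
$m{\left(-96,q \right)} - \left(-17923 - 24536\right) = 6 - \left(-17923 - 24536\right) = 6 - -42459 = 6 + 42459 = 42465$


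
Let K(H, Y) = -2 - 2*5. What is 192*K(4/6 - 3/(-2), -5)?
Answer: -2304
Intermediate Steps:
K(H, Y) = -12 (K(H, Y) = -2 - 10 = -12)
192*K(4/6 - 3/(-2), -5) = 192*(-12) = -2304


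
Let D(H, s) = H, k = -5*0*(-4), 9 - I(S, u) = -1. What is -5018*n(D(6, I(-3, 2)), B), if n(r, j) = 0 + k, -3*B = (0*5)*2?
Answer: 0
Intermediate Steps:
B = 0 (B = -0*5*2/3 = -0*2 = -⅓*0 = 0)
I(S, u) = 10 (I(S, u) = 9 - 1*(-1) = 9 + 1 = 10)
k = 0 (k = 0*(-4) = 0)
n(r, j) = 0 (n(r, j) = 0 + 0 = 0)
-5018*n(D(6, I(-3, 2)), B) = -5018*0 = 0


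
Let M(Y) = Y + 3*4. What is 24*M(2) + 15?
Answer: 351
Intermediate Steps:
M(Y) = 12 + Y (M(Y) = Y + 12 = 12 + Y)
24*M(2) + 15 = 24*(12 + 2) + 15 = 24*14 + 15 = 336 + 15 = 351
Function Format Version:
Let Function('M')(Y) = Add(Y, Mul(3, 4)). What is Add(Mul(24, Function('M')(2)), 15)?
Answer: 351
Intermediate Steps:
Function('M')(Y) = Add(12, Y) (Function('M')(Y) = Add(Y, 12) = Add(12, Y))
Add(Mul(24, Function('M')(2)), 15) = Add(Mul(24, Add(12, 2)), 15) = Add(Mul(24, 14), 15) = Add(336, 15) = 351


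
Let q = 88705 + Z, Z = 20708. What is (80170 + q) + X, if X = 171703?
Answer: 361286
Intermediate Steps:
q = 109413 (q = 88705 + 20708 = 109413)
(80170 + q) + X = (80170 + 109413) + 171703 = 189583 + 171703 = 361286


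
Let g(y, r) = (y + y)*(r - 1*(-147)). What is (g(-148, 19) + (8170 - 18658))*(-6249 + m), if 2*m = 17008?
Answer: -134452120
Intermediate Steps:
m = 8504 (m = (1/2)*17008 = 8504)
g(y, r) = 2*y*(147 + r) (g(y, r) = (2*y)*(r + 147) = (2*y)*(147 + r) = 2*y*(147 + r))
(g(-148, 19) + (8170 - 18658))*(-6249 + m) = (2*(-148)*(147 + 19) + (8170 - 18658))*(-6249 + 8504) = (2*(-148)*166 - 10488)*2255 = (-49136 - 10488)*2255 = -59624*2255 = -134452120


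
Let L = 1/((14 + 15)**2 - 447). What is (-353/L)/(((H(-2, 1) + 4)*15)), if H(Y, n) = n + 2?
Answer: -139082/105 ≈ -1324.6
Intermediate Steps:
H(Y, n) = 2 + n
L = 1/394 (L = 1/(29**2 - 447) = 1/(841 - 447) = 1/394 ≈ 0.0025381)
(-353/L)/(((H(-2, 1) + 4)*15)) = (-353/1/394)/((((2 + 1) + 4)*15)) = (-353*394)/(((3 + 4)*15)) = -139082/(7*15) = -139082/105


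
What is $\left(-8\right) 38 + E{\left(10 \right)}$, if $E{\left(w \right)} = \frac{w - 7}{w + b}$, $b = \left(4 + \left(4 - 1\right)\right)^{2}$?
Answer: $- \frac{17933}{59} \approx -303.95$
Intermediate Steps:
$b = 49$ ($b = \left(4 + \left(4 - 1\right)\right)^{2} = \left(4 + 3\right)^{2} = 7^{2} = 49$)
$E{\left(w \right)} = \frac{-7 + w}{49 + w}$ ($E{\left(w \right)} = \frac{w - 7}{w + 49} = \frac{-7 + w}{49 + w}$)
$\left(-8\right) 38 + E{\left(10 \right)} = \left(-8\right) 38 + \frac{-7 + 10}{49 + 10} = -304 + \frac{1}{59} \cdot 3 = -304 + \frac{3}{59} = - \frac{17933}{59}$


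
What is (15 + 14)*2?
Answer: 58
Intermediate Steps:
(15 + 14)*2 = 29*2 = 58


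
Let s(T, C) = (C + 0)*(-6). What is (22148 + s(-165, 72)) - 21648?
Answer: 68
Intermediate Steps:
s(T, C) = -6*C (s(T, C) = C*(-6) = -6*C)
(22148 + s(-165, 72)) - 21648 = (22148 - 6*72) - 21648 = (22148 - 432) - 21648 = 21716 - 21648 = 68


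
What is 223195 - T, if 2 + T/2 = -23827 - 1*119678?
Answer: 510209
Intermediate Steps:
T = -287014 (T = -4 + 2*(-23827 - 1*119678) = -4 + 2*(-23827 - 119678) = -4 + 2*(-143505) = -4 - 287010 = -287014)
223195 - T = 223195 - 1*(-287014) = 223195 + 287014 = 510209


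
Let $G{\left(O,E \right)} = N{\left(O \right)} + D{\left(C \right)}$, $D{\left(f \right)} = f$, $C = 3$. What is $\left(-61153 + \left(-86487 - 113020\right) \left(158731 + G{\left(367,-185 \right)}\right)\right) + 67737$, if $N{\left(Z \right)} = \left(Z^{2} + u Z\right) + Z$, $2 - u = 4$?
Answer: $-58466716808$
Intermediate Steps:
$u = -2$ ($u = 2 - 4 = -2$)
$N{\left(Z \right)} = Z^{2} - Z$ ($N{\left(Z \right)} = \left(Z^{2} - 2 Z\right) + Z = Z^{2} - Z$)
$G{\left(O,E \right)} = 3 + O \left(-1 + O\right)$ ($G{\left(O,E \right)} = O \left(-1 + O\right) + 3 = 3 + O \left(-1 + O\right)$)
$\left(-61153 + \left(-86487 - 113020\right) \left(158731 + G{\left(367,-185 \right)}\right)\right) + 67737 = \left(-61153 + \left(-86487 - 113020\right) \left(158731 + \left(3 + 367 \left(-1 + 367\right)\right)\right)\right) + 67737 = \left(-61153 - 199507 \left(158731 + \left(3 + 367 \cdot 366\right)\right)\right) + 67737 = \left(-61153 - 199507 \left(158731 + \left(3 + 134322\right)\right)\right) + 67737 = \left(-61153 - 199507 \left(158731 + 134325\right)\right) + 67737 = \left(-61153 - 58466723392\right) + 67737 = -58466784545 + 67737 = -58466716808$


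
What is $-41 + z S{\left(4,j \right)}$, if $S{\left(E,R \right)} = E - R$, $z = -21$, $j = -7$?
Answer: $-272$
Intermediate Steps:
$-41 + z S{\left(4,j \right)} = -41 - 21 \left(4 - -7\right) = -41 - 21 \left(4 + 7\right) = -41 - 231 = -272$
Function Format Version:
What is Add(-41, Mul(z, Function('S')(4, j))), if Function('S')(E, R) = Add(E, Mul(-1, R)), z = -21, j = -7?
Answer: -272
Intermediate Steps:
Add(-41, Mul(z, Function('S')(4, j))) = Add(-41, Mul(-21, Add(4, Mul(-1, -7)))) = Add(-41, Mul(-21, Add(4, 7))) = Add(-41, Mul(-21, 11)) = Add(-41, -231) = -272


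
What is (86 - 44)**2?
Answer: 1764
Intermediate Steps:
(86 - 44)**2 = 42**2 = 1764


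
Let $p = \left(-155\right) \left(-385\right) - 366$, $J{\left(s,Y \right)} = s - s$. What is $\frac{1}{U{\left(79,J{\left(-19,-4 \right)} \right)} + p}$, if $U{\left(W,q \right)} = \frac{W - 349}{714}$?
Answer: $\frac{119}{7057726} \approx 1.6861 \cdot 10^{-5}$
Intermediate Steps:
$J{\left(s,Y \right)} = 0$
$p = 59309$ ($p = 59675 - 366 = 59309$)
$U{\left(W,q \right)} = - \frac{349}{714} + \frac{W}{714}$ ($U{\left(W,q \right)} = \left(-349 + W\right) \frac{1}{714} = - \frac{349}{714} + \frac{W}{714}$)
$\frac{1}{U{\left(79,J{\left(-19,-4 \right)} \right)} + p} = \frac{1}{\left(- \frac{349}{714} + \frac{1}{714} \cdot 79\right) + 59309} = \frac{1}{\left(- \frac{349}{714} + \frac{79}{714}\right) + 59309} = \frac{1}{- \frac{45}{119} + 59309} = \frac{1}{\frac{7057726}{119}} = \frac{119}{7057726}$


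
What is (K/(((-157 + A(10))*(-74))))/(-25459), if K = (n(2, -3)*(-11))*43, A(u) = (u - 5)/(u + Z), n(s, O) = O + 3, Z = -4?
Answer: 0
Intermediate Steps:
n(s, O) = 3 + O
A(u) = (-5 + u)/(-4 + u) (A(u) = (u - 5)/(u - 4) = (-5 + u)/(-4 + u))
K = 0 (K = ((3 - 3)*(-11))*43 = (0*(-11))*43 = 0*43 = 0)
(K/(((-157 + A(10))*(-74))))/(-25459) = (0/(((-157 + (-5 + 10)/(-4 + 10))*(-74))))/(-25459) = (0/(((-157 + 5/6)*(-74))))*(-1/25459) = (0/(((-157 + (⅙)*5)*(-74))))*(-1/25459) = (0/(((-157 + ⅚)*(-74))))*(-1/25459) = (0/((-937/6*(-74))))*(-1/25459) = (0/(34669/3))*(-1/25459) = (0*(3/34669))*(-1/25459) = 0*(-1/25459) = 0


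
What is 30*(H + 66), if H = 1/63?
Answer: 41590/21 ≈ 1980.5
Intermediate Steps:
H = 1/63 ≈ 0.015873
30*(H + 66) = 30*(1/63 + 66) = 30*(4159/63) = 41590/21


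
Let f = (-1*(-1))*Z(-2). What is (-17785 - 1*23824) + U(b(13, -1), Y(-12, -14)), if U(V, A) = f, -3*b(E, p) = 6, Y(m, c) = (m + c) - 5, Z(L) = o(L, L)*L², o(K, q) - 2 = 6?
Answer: -41577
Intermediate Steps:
o(K, q) = 8 (o(K, q) = 2 + 6 = 8)
Z(L) = 8*L²
Y(m, c) = -5 + c + m (Y(m, c) = (c + m) - 5 = -5 + c + m)
b(E, p) = -2 (b(E, p) = -⅓*6 = -2)
f = 32 (f = (-1*(-1))*(8*(-2)²) = 1*(8*4) = 1*32 = 32)
U(V, A) = 32
(-17785 - 1*23824) + U(b(13, -1), Y(-12, -14)) = (-17785 - 1*23824) + 32 = (-17785 - 23824) + 32 = -41609 + 32 = -41577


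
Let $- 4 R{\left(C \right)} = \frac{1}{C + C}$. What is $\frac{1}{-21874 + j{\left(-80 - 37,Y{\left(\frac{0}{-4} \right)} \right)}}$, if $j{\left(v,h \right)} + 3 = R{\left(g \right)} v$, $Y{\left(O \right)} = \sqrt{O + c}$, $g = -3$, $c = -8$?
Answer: $- \frac{8}{175055} \approx -4.57 \cdot 10^{-5}$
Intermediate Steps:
$R{\left(C \right)} = - \frac{1}{8 C}$ ($R{\left(C \right)} = - \frac{1}{4 \left(C + C\right)} = - \frac{1}{4 \cdot 2 C} = - \frac{\frac{1}{2} \frac{1}{C}}{4} = - \frac{1}{8 C}$)
$Y{\left(O \right)} = \sqrt{-8 + O}$ ($Y{\left(O \right)} = \sqrt{O - 8} = \sqrt{-8 + O}$)
$j{\left(v,h \right)} = -3 + \frac{v}{24}$ ($j{\left(v,h \right)} = -3 + - \frac{1}{8 \left(-3\right)} v = -3 + \left(- \frac{1}{8}\right) \left(- \frac{1}{3}\right) v = -3 + \frac{v}{24}$)
$\frac{1}{-21874 + j{\left(-80 - 37,Y{\left(\frac{0}{-4} \right)} \right)}} = \frac{1}{-21874 + \left(-3 + \frac{-80 - 37}{24}\right)} = \frac{1}{-21874 + \left(-3 + \frac{1}{24} \left(-117\right)\right)} = \frac{1}{-21874 - \frac{63}{8}} = \frac{1}{- \frac{175055}{8}} = - \frac{8}{175055}$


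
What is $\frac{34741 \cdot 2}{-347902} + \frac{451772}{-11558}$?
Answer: $- \frac{39493863825}{1005262829} \approx -39.287$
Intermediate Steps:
$\frac{34741 \cdot 2}{-347902} + \frac{451772}{-11558} = 69482 \left(- \frac{1}{347902}\right) + 451772 \left(- \frac{1}{11558}\right) = - \frac{34741}{173951} - \frac{225886}{5779} = - \frac{39493863825}{1005262829}$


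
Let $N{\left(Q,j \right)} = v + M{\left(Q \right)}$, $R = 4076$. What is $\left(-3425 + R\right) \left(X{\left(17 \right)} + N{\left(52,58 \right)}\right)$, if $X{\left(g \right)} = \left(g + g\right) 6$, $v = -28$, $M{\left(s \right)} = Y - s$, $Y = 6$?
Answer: $84630$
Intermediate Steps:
$M{\left(s \right)} = 6 - s$
$X{\left(g \right)} = 12 g$ ($X{\left(g \right)} = 2 g 6 = 12 g$)
$N{\left(Q,j \right)} = -22 - Q$ ($N{\left(Q,j \right)} = -28 - \left(-6 + Q\right) = -22 - Q$)
$\left(-3425 + R\right) \left(X{\left(17 \right)} + N{\left(52,58 \right)}\right) = \left(-3425 + 4076\right) \left(12 \cdot 17 - 74\right) = 651 \left(204 - 74\right) = 651 \cdot 130 = 84630$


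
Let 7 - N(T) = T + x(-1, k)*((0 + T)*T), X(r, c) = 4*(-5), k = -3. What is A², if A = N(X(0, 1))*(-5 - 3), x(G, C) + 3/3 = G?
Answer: 43771456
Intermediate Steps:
x(G, C) = -1 + G
X(r, c) = -20
N(T) = 7 - T + 2*T² (N(T) = 7 - (T + (-1 - 1)*((0 + T)*T)) = 7 - (T - 2*T*T) = 7 - (T - 2*T²) = 7 + (-T + 2*T²) = 7 - T + 2*T²)
A = -6616 (A = (7 - 1*(-20) + 2*(-20)²)*(-5 - 3) = (7 + 20 + 2*400)*(-8) = (7 + 20 + 800)*(-8) = 827*(-8) = -6616)
A² = (-6616)² = 43771456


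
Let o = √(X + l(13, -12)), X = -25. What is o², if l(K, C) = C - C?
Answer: -25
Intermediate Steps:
l(K, C) = 0
o = 5*I (o = √(-25 + 0) = √(-25) = 5*I ≈ 5.0*I)
o² = (5*I)² = -25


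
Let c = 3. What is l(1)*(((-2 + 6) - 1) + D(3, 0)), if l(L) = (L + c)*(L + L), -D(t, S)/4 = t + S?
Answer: -72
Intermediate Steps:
D(t, S) = -4*S - 4*t (D(t, S) = -4*(t + S) = -4*(S + t) = -4*S - 4*t)
l(L) = 2*L*(3 + L) (l(L) = (L + 3)*(L + L) = (3 + L)*(2*L) = 2*L*(3 + L))
l(1)*(((-2 + 6) - 1) + D(3, 0)) = (2*1*(3 + 1))*(((-2 + 6) - 1) + (-4*0 - 4*3)) = (2*1*4)*((4 - 1) + (0 - 12)) = 8*(3 - 12) = 8*(-9) = -72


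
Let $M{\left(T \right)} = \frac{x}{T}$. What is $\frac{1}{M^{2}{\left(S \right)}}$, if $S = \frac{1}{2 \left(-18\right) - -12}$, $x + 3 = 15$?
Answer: $\frac{1}{82944} \approx 1.2056 \cdot 10^{-5}$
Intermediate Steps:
$x = 12$ ($x = -3 + 15 = 12$)
$S = - \frac{1}{24}$ ($S = \frac{1}{-36 + 12} = \frac{1}{-24} = - \frac{1}{24} \approx -0.041667$)
$M{\left(T \right)} = \frac{12}{T}$
$\frac{1}{M^{2}{\left(S \right)}} = \frac{1}{\left(\frac{12}{- \frac{1}{24}}\right)^{2}} = \frac{1}{\left(12 \left(-24\right)\right)^{2}} = \frac{1}{\left(-288\right)^{2}} = \frac{1}{82944}$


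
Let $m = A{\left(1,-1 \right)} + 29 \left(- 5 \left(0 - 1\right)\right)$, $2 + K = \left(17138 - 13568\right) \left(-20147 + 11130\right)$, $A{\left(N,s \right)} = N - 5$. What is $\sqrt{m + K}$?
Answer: $i \sqrt{32190551} \approx 5673.7 i$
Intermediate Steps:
$A{\left(N,s \right)} = -5 + N$
$K = -32190692$ ($K = -2 + \left(17138 - 13568\right) \left(-20147 + 11130\right) = -2 + 3570 \left(-9017\right) = -2 - 32190690 = -32190692$)
$m = 141$ ($m = \left(-5 + 1\right) + 29 \left(- 5 \left(0 - 1\right)\right) = -4 + 29 \left(\left(-5\right) \left(-1\right)\right) = -4 + 29 \cdot 5 = -4 + 145 = 141$)
$\sqrt{m + K} = \sqrt{141 - 32190692} = \sqrt{-32190551} = i \sqrt{32190551}$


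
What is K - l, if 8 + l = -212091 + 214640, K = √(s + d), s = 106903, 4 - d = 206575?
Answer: -2541 + 2*I*√24917 ≈ -2541.0 + 315.7*I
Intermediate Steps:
d = -206571 (d = 4 - 1*206575 = 4 - 206575 = -206571)
K = 2*I*√24917 (K = √(106903 - 206571) = √(-99668) = 2*I*√24917 ≈ 315.7*I)
l = 2541 (l = -8 + (-212091 + 214640) = -8 + 2549 = 2541)
K - l = 2*I*√24917 - 1*2541 = 2*I*√24917 - 2541 = -2541 + 2*I*√24917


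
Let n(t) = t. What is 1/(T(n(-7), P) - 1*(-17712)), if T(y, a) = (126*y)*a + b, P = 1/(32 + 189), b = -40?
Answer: 221/3904630 ≈ 5.6599e-5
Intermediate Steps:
P = 1/221 ≈ 0.0045249
T(y, a) = -40 + 126*a*y (T(y, a) = (126*y)*a - 40 = 126*a*y - 40 = -40 + 126*a*y)
1/(T(n(-7), P) - 1*(-17712)) = 1/((-40 + 126*(1/221)*(-7)) - 1*(-17712)) = 1/((-40 - 882/221) + 17712) = 1/(-9722/221 + 17712) = 1/(3904630/221) = 221/3904630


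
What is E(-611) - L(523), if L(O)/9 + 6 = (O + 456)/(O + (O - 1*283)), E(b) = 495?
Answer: 410076/763 ≈ 537.45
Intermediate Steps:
L(O) = -54 + 9*(456 + O)/(-283 + 2*O) (L(O) = -54 + 9*((O + 456)/(O + (O - 1*283))) = -54 + 9*((456 + O)/(O + (O - 283))) = -54 + 9*((456 + O)/(O + (-283 + O))) = -54 + 9*((456 + O)/(-283 + 2*O)) = -54 + 9*(456 + O)/(-283 + 2*O))
E(-611) - L(523) = 495 - 9*(2154 - 11*523)/(-283 + 2*523) = 495 - 9*(2154 - 5753)/(-283 + 1046) = 495 - 9*(-3599)/763 = 495 - 1*(-32391/763) = 495 + 32391/763 = 410076/763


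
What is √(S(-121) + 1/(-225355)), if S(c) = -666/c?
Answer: √33822700164695/2478905 ≈ 2.3461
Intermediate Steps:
√(S(-121) + 1/(-225355)) = √(-666/(-121) + 1/(-225355)) = √(-666*(-1/121) - 1/225355) = √(666/121 - 1/225355) = √(150086309/27267955) = √33822700164695/2478905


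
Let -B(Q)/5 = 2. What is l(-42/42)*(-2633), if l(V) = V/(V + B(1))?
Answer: -2633/11 ≈ -239.36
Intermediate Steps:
B(Q) = -10 (B(Q) = -5*2 = -10)
l(V) = V/(-10 + V) (l(V) = V/(V - 10) = V/(-10 + V))
l(-42/42)*(-2633) = ((-42/42)/(-10 - 42/42))*(-2633) = ((-42*1/42)/(-10 - 42*1/42))*(-2633) = -1/(-10 - 1)*(-2633) = -1/(-11)*(-2633) = -1*(-1/11)*(-2633) = (1/11)*(-2633) = -2633/11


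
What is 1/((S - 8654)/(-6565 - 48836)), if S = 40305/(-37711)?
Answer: 2089227111/326391299 ≈ 6.4010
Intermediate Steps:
S = -40305/37711 (S = 40305*(-1/37711) = -40305/37711 ≈ -1.0688)
1/((S - 8654)/(-6565 - 48836)) = 1/((-40305/37711 - 8654)/(-6565 - 48836)) = 1/(-326391299/37711/(-55401)) = 1/(-326391299/37711*(-1/55401)) = 1/(326391299/2089227111) = 2089227111/326391299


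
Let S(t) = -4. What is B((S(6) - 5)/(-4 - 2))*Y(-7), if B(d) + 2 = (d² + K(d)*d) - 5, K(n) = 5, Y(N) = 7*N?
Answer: -539/4 ≈ -134.75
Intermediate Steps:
B(d) = -7 + d² + 5*d (B(d) = -2 + ((d² + 5*d) - 5) = -2 + (-5 + d² + 5*d) = -7 + d² + 5*d)
B((S(6) - 5)/(-4 - 2))*Y(-7) = (-7 + ((-4 - 5)/(-4 - 2))² + 5*((-4 - 5)/(-4 - 2)))*(7*(-7)) = (-7 + (-9/(-6))² + 5*(-9/(-6)))*(-49) = (-7 + (-9*(-⅙))² + 5*(-9*(-⅙)))*(-49) = (-7 + (3/2)² + 5*(3/2))*(-49) = (-7 + 9/4 + 15/2)*(-49) = (11/4)*(-49) = -539/4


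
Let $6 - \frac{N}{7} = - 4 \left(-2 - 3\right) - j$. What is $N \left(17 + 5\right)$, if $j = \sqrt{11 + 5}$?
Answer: $-1540$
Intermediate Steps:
$j = 4$ ($j = \sqrt{16} = 4$)
$N = -70$ ($N = 42 - 7 \left(- 4 \left(-2 - 3\right) - 4\right) = 42 - 7 \left(\left(-4\right) \left(-5\right) - 4\right) = 42 - 7 \left(20 - 4\right) = 42 - 112 = -70$)
$N \left(17 + 5\right) = - 70 \left(17 + 5\right) = \left(-70\right) 22 = -1540$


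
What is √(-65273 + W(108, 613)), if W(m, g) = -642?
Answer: I*√65915 ≈ 256.74*I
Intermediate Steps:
√(-65273 + W(108, 613)) = √(-65273 - 642) = √(-65915) = I*√65915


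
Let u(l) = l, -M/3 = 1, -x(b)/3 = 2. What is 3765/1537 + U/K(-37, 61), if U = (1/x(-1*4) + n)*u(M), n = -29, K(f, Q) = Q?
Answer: 728305/187514 ≈ 3.8840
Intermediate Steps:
x(b) = -6 (x(b) = -3*2 = -6)
M = -3 (M = -3*1 = -3)
U = 175/2 (U = (1/(-6) - 29)*(-3) = (-⅙ - 29)*(-3) = -175/6*(-3) = 175/2 ≈ 87.500)
3765/1537 + U/K(-37, 61) = 3765/1537 + (175/2)/61 = 3765*(1/1537) + (175/2)*(1/61) = 3765/1537 + 175/122 = 728305/187514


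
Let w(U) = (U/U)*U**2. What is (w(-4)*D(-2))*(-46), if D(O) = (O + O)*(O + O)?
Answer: -11776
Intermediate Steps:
w(U) = U**2 (w(U) = 1*U**2 = U**2)
D(O) = 4*O**2 (D(O) = (2*O)*(2*O) = 4*O**2)
(w(-4)*D(-2))*(-46) = ((-4)**2*(4*(-2)**2))*(-46) = (16*(4*4))*(-46) = (16*16)*(-46) = 256*(-46) = -11776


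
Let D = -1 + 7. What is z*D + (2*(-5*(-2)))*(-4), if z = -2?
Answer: -92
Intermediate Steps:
D = 6
z*D + (2*(-5*(-2)))*(-4) = -2*6 + (2*(-5*(-2)))*(-4) = -12 + (2*10)*(-4) = -12 + 20*(-4) = -12 - 80 = -92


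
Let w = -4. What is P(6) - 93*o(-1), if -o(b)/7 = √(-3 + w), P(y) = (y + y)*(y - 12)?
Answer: -72 + 651*I*√7 ≈ -72.0 + 1722.4*I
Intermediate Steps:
P(y) = 2*y*(-12 + y) (P(y) = (2*y)*(-12 + y) = 2*y*(-12 + y))
o(b) = -7*I*√7 (o(b) = -7*√(-3 - 4) = -7*I*√7)
P(6) - 93*o(-1) = 2*6*(-12 + 6) - (-651)*I*√7 = 2*6*(-6) + 651*I*√7 = -72 + 651*I*√7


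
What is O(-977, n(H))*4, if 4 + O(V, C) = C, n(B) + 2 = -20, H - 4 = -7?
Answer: -104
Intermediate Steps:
H = -3 (H = 4 - 7 = -3)
n(B) = -22 (n(B) = -2 - 20 = -22)
O(V, C) = -4 + C
O(-977, n(H))*4 = (-4 - 22)*4 = -26*4 = -104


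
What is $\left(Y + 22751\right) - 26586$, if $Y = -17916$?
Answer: $-21751$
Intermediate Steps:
$\left(Y + 22751\right) - 26586 = \left(-17916 + 22751\right) - 26586 = 4835 - 26586 = -21751$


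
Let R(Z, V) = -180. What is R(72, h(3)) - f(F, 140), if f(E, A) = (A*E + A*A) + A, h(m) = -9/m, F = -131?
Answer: -1580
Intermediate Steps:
f(E, A) = A + A**2 + A*E (f(E, A) = (A*E + A**2) + A = (A**2 + A*E) + A = A + A**2 + A*E)
R(72, h(3)) - f(F, 140) = -180 - 140*(1 + 140 - 131) = -180 - 140*10 = -180 - 1*1400 = -180 - 1400 = -1580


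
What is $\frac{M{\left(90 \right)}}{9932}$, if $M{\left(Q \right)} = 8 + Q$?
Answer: $\frac{49}{4966} \approx 0.0098671$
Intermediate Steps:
$\frac{M{\left(90 \right)}}{9932} = \frac{8 + 90}{9932} = 98 \cdot \frac{1}{9932} = \frac{49}{4966}$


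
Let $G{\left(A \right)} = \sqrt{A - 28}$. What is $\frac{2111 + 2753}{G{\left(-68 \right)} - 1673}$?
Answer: $- \frac{8137472}{2799025} - \frac{19456 i \sqrt{6}}{2799025} \approx -2.9073 - 0.017026 i$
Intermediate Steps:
$G{\left(A \right)} = \sqrt{-28 + A}$
$\frac{2111 + 2753}{G{\left(-68 \right)} - 1673} = \frac{2111 + 2753}{\sqrt{-28 - 68} - 1673} = \frac{4864}{\sqrt{-96} - 1673} = \frac{4864}{4 i \sqrt{6} - 1673} = \frac{4864}{-1673 + 4 i \sqrt{6}}$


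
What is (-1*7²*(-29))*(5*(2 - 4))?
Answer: -14210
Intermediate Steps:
(-1*7²*(-29))*(5*(2 - 4)) = (-1*49*(-29))*(5*(-2)) = -49*(-29)*(-10) = 1421*(-10) = -14210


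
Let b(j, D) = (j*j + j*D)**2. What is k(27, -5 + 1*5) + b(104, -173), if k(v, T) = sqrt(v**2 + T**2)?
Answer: 51495003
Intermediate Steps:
b(j, D) = (j**2 + D*j)**2
k(v, T) = sqrt(T**2 + v**2)
k(27, -5 + 1*5) + b(104, -173) = sqrt((-5 + 1*5)**2 + 27**2) + 104**2*(-173 + 104)**2 = sqrt((-5 + 5)**2 + 729) + 10816*(-69)**2 = sqrt(0**2 + 729) + 10816*4761 = sqrt(0 + 729) + 51494976 = sqrt(729) + 51494976 = 27 + 51494976 = 51495003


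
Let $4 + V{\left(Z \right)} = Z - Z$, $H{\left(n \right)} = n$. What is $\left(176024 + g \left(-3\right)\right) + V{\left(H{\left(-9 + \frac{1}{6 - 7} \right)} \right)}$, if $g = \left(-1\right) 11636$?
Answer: $210928$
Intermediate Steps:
$g = -11636$
$V{\left(Z \right)} = -4$ ($V{\left(Z \right)} = -4 + \left(Z - Z\right) = -4 + 0 = -4$)
$\left(176024 + g \left(-3\right)\right) + V{\left(H{\left(-9 + \frac{1}{6 - 7} \right)} \right)} = \left(176024 - -34908\right) - 4 = \left(176024 + 34908\right) - 4 = 210932 - 4 = 210928$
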